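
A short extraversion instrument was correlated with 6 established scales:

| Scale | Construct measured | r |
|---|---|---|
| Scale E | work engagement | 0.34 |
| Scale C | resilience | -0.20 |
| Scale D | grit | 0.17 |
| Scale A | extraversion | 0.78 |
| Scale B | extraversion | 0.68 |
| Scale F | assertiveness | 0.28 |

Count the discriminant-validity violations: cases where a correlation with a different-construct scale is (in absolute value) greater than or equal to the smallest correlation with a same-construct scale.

Convergent (same construct = extraversion): Scale A, Scale B.
Smallest convergent = 0.68. Discriminant |r|: 0.34, 0.20, 0.17, 0.28; count ≥ 0.68 → 0.

0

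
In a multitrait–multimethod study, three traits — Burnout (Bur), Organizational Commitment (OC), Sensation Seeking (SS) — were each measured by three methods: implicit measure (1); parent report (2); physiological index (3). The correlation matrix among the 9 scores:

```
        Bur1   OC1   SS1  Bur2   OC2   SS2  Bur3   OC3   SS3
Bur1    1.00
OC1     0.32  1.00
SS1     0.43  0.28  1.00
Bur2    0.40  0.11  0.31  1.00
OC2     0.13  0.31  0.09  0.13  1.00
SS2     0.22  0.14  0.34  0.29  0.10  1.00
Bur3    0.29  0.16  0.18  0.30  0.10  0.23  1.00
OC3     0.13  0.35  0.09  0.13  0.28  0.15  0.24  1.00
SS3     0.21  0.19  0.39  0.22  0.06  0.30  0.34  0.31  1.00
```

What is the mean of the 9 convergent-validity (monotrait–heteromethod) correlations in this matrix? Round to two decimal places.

0.33

Convergent values: 0.40, 0.29, 0.30, 0.31, 0.35, 0.28, 0.34, 0.39, 0.30; mean = 2.96/9 = 0.33.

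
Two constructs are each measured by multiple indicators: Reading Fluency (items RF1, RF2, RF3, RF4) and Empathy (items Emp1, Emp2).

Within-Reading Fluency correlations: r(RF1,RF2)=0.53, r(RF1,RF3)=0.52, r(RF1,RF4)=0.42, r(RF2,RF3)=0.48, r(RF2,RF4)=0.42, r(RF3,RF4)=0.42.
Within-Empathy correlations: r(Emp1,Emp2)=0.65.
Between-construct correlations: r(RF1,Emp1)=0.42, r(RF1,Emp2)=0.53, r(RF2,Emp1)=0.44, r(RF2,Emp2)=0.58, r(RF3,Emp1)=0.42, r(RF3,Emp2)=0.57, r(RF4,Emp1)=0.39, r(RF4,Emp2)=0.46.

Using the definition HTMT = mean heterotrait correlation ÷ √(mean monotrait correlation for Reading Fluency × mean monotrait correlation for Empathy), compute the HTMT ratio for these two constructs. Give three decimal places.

0.866

Mean heterotrait r = 3.81/8 = 0.4763.
Mean within-RF = 2.79/6 = 0.4650; mean within-Emp = 0.65/1 = 0.6500.
Geometric mean = √(0.4650 × 0.6500) = 0.5498.
HTMT = 0.4763 / 0.5498 = 0.866.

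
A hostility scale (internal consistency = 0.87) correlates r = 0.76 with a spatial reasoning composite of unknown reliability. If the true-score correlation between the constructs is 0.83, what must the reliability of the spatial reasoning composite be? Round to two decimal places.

r_true = r_obs / √(r_xx · r_yy) ⇒ 0.83 = 0.76 / √(0.87 · r_yy).
√(0.87 · r_yy) = 0.76 / 0.83 = 0.9157; 0.87 · r_yy = 0.8385; r_yy = 0.8385 / 0.87 ≈ 0.96.

0.96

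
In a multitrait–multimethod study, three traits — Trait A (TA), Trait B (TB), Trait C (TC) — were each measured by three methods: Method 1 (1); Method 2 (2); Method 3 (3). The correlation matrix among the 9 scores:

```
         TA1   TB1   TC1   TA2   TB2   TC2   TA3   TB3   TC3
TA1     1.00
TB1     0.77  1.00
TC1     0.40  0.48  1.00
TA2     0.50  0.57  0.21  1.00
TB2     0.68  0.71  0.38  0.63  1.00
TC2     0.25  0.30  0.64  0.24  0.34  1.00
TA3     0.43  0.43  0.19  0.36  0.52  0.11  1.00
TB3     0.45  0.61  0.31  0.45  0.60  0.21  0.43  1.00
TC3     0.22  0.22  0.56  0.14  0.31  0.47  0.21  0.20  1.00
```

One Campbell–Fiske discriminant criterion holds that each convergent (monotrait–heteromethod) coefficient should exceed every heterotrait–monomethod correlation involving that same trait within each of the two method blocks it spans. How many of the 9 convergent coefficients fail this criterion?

6

Convergent coefficients and their comparison sets:
TA (methods 1·2): 0.50 vs {0.77, 0.63, 0.40, 0.24} → fail.
TA (methods 1·3): 0.43 vs {0.77, 0.43, 0.40, 0.21} → fail.
TA (methods 2·3): 0.36 vs {0.63, 0.43, 0.24, 0.21} → fail.
TB (methods 1·2): 0.71 vs {0.77, 0.63, 0.48, 0.34} → fail.
TB (methods 1·3): 0.61 vs {0.77, 0.43, 0.48, 0.20} → fail.
TB (methods 2·3): 0.60 vs {0.63, 0.43, 0.34, 0.20} → fail.
TC (methods 1·2): 0.64 vs {0.40, 0.24, 0.48, 0.34} → pass.
TC (methods 1·3): 0.56 vs {0.40, 0.21, 0.48, 0.20} → pass.
TC (methods 2·3): 0.47 vs {0.24, 0.21, 0.34, 0.20} → pass.
6 of 9 fail.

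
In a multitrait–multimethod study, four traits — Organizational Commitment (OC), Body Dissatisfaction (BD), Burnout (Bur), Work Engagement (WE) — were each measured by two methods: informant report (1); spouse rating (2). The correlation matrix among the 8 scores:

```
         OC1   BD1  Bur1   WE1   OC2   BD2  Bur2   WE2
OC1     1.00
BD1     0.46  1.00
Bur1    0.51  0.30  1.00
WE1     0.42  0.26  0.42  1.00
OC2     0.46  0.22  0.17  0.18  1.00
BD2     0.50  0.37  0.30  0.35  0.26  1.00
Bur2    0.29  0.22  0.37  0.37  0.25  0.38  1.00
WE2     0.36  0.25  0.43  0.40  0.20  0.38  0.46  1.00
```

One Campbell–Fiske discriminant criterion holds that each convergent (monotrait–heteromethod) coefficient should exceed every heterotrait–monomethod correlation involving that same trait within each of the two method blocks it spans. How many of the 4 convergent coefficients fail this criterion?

Checking each validity diagonal entry against its comparison values:
OC (methods 1·2): 0.46 vs {0.46, 0.26, 0.51, 0.25, 0.42, 0.20} → fail.
BD (methods 1·2): 0.37 vs {0.46, 0.26, 0.30, 0.38, 0.26, 0.38} → fail.
Bur (methods 1·2): 0.37 vs {0.51, 0.25, 0.30, 0.38, 0.42, 0.46} → fail.
WE (methods 1·2): 0.40 vs {0.42, 0.20, 0.26, 0.38, 0.42, 0.46} → fail.
4 of 4 fail.

4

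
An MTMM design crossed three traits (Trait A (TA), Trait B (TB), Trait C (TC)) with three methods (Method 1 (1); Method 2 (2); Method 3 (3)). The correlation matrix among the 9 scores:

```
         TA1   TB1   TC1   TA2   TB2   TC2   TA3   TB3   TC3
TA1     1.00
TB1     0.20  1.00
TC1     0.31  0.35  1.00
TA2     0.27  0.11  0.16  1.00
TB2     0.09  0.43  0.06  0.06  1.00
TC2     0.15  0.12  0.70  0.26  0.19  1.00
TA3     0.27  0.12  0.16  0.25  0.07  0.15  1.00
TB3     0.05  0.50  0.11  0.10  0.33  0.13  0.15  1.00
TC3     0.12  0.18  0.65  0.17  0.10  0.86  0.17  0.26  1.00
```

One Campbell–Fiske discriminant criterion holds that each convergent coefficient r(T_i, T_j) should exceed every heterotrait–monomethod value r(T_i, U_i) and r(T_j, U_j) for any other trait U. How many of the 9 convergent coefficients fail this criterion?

Convergent coefficients and their comparison sets:
TA (methods 1·2): 0.27 vs {0.20, 0.06, 0.31, 0.26} → fail.
TA (methods 1·3): 0.27 vs {0.20, 0.15, 0.31, 0.17} → fail.
TA (methods 2·3): 0.25 vs {0.06, 0.15, 0.26, 0.17} → fail.
TB (methods 1·2): 0.43 vs {0.20, 0.06, 0.35, 0.19} → pass.
TB (methods 1·3): 0.50 vs {0.20, 0.15, 0.35, 0.26} → pass.
TB (methods 2·3): 0.33 vs {0.06, 0.15, 0.19, 0.26} → pass.
TC (methods 1·2): 0.70 vs {0.31, 0.26, 0.35, 0.19} → pass.
TC (methods 1·3): 0.65 vs {0.31, 0.17, 0.35, 0.26} → pass.
TC (methods 2·3): 0.86 vs {0.26, 0.17, 0.19, 0.26} → pass.
3 of 9 fail.

3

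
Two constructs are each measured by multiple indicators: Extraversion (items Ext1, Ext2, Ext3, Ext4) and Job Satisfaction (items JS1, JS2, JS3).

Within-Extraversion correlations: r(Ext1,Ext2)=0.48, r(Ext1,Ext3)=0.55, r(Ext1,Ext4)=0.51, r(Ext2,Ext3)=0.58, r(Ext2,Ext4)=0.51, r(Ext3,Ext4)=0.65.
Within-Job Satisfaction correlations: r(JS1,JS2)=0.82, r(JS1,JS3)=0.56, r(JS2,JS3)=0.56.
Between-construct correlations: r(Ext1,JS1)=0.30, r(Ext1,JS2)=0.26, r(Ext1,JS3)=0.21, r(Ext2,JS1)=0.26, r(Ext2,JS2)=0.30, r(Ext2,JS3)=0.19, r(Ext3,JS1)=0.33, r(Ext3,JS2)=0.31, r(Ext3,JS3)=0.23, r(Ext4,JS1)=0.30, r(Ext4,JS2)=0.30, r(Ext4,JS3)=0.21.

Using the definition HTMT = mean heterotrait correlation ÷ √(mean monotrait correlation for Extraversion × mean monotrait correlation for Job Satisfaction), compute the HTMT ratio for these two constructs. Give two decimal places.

Between-construct mean = 3.20/12 = 0.2667.
Mean within-Ext = 3.28/6 = 0.5467; mean within-JS = 1.94/3 = 0.6467.
Geometric mean = √(0.5467 × 0.6467) = 0.5946.
HTMT = 0.2667 / 0.5946 = 0.45.

0.45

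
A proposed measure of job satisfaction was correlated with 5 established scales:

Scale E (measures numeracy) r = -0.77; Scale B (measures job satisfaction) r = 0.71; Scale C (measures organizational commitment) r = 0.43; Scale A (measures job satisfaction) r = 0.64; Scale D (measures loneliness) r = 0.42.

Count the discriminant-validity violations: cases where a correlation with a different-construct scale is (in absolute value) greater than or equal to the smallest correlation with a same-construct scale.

1

Convergent (same construct = job satisfaction): Scale B, Scale A.
Smallest convergent = 0.64. Discriminant |r|: 0.77, 0.43, 0.42; count ≥ 0.64 → 1.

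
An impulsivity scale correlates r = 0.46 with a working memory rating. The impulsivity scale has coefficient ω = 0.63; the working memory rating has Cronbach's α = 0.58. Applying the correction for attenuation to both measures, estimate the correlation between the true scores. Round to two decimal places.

0.76

r_true = r_obs / √(r_xx · r_yy) = 0.46 / √(0.63 × 0.58) = 0.46 / √0.3654 = 0.46 / 0.6045 ≈ 0.76.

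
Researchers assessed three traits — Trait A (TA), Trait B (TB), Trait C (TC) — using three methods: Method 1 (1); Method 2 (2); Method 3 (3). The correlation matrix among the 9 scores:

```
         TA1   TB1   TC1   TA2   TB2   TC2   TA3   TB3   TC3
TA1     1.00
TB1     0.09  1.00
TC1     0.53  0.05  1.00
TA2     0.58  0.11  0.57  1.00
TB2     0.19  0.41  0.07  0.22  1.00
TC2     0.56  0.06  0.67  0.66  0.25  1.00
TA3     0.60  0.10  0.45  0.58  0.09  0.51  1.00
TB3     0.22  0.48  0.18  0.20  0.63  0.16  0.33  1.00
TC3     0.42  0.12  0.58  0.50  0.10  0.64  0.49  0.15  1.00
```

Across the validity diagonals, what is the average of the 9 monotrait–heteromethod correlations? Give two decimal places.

Convergent values: 0.58, 0.60, 0.58, 0.41, 0.48, 0.63, 0.67, 0.58, 0.64; mean = 5.17/9 = 0.57.

0.57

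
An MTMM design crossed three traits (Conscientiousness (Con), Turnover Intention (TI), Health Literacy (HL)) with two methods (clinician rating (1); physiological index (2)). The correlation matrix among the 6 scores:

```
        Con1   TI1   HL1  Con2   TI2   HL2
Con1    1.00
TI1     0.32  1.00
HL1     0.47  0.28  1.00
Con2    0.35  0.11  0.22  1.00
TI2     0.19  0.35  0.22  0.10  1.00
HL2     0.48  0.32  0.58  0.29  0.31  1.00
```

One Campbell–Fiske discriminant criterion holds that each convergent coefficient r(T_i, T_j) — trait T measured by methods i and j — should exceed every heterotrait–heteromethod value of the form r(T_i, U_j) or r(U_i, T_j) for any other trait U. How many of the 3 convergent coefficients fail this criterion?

Convergent coefficients and their comparison sets:
Con (methods 1·2): 0.35 vs {0.19, 0.11, 0.48, 0.22} → fail.
TI (methods 1·2): 0.35 vs {0.11, 0.19, 0.32, 0.22} → pass.
HL (methods 1·2): 0.58 vs {0.22, 0.48, 0.22, 0.32} → pass.
1 of 3 fail.

1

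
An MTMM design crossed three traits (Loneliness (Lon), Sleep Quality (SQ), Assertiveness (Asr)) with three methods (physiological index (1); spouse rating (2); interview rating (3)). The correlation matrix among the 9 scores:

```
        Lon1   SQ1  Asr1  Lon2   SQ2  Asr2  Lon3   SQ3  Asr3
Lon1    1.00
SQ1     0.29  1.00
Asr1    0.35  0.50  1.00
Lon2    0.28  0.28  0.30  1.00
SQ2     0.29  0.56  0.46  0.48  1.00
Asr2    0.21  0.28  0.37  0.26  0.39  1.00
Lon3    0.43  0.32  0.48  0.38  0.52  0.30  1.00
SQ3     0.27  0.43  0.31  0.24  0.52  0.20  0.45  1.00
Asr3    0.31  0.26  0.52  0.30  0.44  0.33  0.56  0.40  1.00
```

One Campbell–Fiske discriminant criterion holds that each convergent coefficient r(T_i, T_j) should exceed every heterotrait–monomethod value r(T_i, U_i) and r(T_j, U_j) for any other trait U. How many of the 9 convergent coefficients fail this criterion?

Checking each validity diagonal entry against its comparison values:
Lon (methods 1·2): 0.28 vs {0.29, 0.48, 0.35, 0.26} → fail.
Lon (methods 1·3): 0.43 vs {0.29, 0.45, 0.35, 0.56} → fail.
Lon (methods 2·3): 0.38 vs {0.48, 0.45, 0.26, 0.56} → fail.
SQ (methods 1·2): 0.56 vs {0.29, 0.48, 0.50, 0.39} → pass.
SQ (methods 1·3): 0.43 vs {0.29, 0.45, 0.50, 0.40} → fail.
SQ (methods 2·3): 0.52 vs {0.48, 0.45, 0.39, 0.40} → pass.
Asr (methods 1·2): 0.37 vs {0.35, 0.26, 0.50, 0.39} → fail.
Asr (methods 1·3): 0.52 vs {0.35, 0.56, 0.50, 0.40} → fail.
Asr (methods 2·3): 0.33 vs {0.26, 0.56, 0.39, 0.40} → fail.
7 of 9 fail.

7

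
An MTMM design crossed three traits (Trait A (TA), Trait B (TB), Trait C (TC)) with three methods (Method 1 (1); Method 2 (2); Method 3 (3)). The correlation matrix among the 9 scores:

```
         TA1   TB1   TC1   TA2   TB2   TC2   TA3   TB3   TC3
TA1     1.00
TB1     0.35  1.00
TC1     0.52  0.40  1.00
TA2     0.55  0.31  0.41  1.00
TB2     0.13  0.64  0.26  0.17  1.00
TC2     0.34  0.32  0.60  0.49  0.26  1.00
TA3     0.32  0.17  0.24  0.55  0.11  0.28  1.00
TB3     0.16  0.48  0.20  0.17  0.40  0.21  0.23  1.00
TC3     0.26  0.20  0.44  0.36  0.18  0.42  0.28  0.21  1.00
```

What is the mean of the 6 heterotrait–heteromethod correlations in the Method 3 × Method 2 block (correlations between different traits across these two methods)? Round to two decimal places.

0.22

HTHM values (method 3 × method 2): 0.11, 0.28, 0.17, 0.21, 0.36, 0.18; mean = 1.31/6 = 0.22.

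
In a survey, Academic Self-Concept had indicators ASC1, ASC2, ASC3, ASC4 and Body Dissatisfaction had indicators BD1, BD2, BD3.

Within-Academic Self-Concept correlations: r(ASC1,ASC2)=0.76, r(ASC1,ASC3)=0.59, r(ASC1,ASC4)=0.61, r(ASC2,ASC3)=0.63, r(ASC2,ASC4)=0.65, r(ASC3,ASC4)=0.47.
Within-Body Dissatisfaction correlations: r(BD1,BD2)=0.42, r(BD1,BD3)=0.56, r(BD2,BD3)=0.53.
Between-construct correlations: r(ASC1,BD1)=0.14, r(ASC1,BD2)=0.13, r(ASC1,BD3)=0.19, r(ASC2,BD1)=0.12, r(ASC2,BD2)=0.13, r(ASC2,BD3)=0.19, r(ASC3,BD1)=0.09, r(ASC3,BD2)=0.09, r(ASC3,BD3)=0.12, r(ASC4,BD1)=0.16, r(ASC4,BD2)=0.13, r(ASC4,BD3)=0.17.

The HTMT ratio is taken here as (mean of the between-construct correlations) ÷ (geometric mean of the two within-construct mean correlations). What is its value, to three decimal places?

0.248

Mean heterotrait r = 1.66/12 = 0.1383.
Mean within-ASC = 3.71/6 = 0.6183; mean within-BD = 1.51/3 = 0.5033.
Geometric mean = √(0.6183 × 0.5033) = 0.5578.
HTMT = 0.1383 / 0.5578 = 0.248.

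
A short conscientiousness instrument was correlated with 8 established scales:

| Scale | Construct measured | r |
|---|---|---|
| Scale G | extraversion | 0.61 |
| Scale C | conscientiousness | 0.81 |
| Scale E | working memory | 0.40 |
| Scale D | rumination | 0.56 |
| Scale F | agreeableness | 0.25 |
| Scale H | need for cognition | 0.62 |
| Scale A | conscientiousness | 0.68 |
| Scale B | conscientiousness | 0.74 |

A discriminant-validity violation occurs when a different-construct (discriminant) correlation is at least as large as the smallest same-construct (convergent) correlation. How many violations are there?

Convergent (same construct = conscientiousness): Scale C, Scale A, Scale B.
Smallest convergent = 0.68. Discriminant values: 0.61, 0.40, 0.56, 0.25, 0.62; count ≥ 0.68 → 0.

0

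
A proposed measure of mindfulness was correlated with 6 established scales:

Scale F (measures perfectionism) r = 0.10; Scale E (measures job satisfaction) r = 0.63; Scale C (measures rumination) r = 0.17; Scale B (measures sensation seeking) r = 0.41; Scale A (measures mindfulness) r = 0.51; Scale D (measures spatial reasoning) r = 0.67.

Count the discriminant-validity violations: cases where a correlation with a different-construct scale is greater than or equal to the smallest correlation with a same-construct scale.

Convergent (same construct = mindfulness): Scale A.
Smallest convergent = 0.51. Discriminant values: 0.10, 0.63, 0.17, 0.41, 0.67; count ≥ 0.51 → 2.

2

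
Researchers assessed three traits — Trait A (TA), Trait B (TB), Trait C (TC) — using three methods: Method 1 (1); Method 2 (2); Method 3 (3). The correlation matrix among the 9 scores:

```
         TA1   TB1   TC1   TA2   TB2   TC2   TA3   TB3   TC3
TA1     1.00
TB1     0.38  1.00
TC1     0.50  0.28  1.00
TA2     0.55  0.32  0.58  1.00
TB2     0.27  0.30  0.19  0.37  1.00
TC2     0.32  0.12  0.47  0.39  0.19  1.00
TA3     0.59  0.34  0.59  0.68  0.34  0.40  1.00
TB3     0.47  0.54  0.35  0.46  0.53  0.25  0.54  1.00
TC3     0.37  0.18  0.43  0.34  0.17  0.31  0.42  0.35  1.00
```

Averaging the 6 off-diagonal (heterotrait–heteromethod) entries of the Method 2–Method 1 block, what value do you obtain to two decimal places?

0.30

HTHM values (method 2 × method 1): 0.32, 0.58, 0.27, 0.19, 0.32, 0.12; mean = 1.80/6 = 0.30.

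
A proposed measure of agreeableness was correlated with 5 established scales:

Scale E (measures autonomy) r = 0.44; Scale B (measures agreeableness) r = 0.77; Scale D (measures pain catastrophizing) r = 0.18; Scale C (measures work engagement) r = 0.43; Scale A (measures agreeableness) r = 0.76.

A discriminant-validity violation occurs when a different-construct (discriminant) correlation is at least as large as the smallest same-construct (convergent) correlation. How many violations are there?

Convergent (same construct = agreeableness): Scale B, Scale A.
Smallest convergent = 0.76. Discriminant values: 0.44, 0.18, 0.43; count ≥ 0.76 → 0.

0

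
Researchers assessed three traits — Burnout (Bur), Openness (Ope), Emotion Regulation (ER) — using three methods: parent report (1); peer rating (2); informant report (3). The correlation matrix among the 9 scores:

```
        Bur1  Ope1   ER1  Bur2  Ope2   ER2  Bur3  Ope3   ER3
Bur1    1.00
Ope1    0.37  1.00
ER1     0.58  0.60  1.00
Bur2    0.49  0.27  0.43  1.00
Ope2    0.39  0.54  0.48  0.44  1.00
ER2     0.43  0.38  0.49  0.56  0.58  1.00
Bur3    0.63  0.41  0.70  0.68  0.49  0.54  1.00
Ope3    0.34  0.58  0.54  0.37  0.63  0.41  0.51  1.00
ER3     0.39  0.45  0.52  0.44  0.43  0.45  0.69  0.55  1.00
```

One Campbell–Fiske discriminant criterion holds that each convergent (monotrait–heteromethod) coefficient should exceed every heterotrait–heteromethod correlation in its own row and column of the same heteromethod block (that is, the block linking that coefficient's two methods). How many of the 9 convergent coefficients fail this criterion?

Checking each validity diagonal entry against its comparison values:
Bur (methods 1·2): 0.49 vs {0.39, 0.27, 0.43, 0.43} → pass.
Bur (methods 1·3): 0.63 vs {0.34, 0.41, 0.39, 0.70} → fail.
Bur (methods 2·3): 0.68 vs {0.37, 0.49, 0.44, 0.54} → pass.
Ope (methods 1·2): 0.54 vs {0.27, 0.39, 0.38, 0.48} → pass.
Ope (methods 1·3): 0.58 vs {0.41, 0.34, 0.45, 0.54} → pass.
Ope (methods 2·3): 0.63 vs {0.49, 0.37, 0.43, 0.41} → pass.
ER (methods 1·2): 0.49 vs {0.43, 0.43, 0.48, 0.38} → pass.
ER (methods 1·3): 0.52 vs {0.70, 0.39, 0.54, 0.45} → fail.
ER (methods 2·3): 0.45 vs {0.54, 0.44, 0.41, 0.43} → fail.
3 of 9 fail.

3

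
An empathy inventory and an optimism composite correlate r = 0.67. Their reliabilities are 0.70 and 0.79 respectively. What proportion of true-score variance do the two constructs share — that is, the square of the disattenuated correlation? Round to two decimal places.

Disattenuated r = 0.67 / √(0.70 × 0.79) = 0.67 / 0.7436 = 0.9010.
Shared true-score variance = 0.9010² = 0.8118 ≈ 0.81.

0.81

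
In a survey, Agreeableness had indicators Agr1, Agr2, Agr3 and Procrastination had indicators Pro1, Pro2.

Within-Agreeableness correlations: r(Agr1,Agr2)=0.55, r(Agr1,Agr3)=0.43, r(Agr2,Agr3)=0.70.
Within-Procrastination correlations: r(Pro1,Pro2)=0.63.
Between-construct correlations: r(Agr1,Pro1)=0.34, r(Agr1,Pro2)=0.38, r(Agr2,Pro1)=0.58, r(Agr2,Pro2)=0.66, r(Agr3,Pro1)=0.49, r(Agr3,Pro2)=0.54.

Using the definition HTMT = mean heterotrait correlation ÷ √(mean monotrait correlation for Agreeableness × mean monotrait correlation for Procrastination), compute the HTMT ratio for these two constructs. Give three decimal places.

Mean heterotrait r = 2.99/6 = 0.4983.
Mean within-Agr = 1.68/3 = 0.5600; mean within-Pro = 0.63/1 = 0.6300.
Geometric mean = √(0.5600 × 0.6300) = 0.5940.
HTMT = 0.4983 / 0.5940 = 0.839.

0.839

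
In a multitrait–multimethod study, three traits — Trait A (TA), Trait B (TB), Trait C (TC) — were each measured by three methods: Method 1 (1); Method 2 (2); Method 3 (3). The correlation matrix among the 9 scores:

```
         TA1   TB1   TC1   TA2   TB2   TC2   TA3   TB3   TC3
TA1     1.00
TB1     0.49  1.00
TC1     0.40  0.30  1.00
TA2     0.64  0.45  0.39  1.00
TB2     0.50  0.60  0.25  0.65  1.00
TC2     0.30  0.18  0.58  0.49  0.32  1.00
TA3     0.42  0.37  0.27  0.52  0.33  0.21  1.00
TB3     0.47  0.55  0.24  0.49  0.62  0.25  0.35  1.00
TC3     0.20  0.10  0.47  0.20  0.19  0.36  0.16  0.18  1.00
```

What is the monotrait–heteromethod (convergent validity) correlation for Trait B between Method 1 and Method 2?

0.60

Same trait (TB), different methods: r(TB1, TB2) = 0.60.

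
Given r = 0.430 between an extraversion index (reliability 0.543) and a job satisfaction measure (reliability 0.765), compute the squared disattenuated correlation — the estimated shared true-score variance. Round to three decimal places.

0.445

Disattenuated r = 0.430 / √(0.543 × 0.765) = 0.430 / 0.6445 = 0.6672.
Shared true-score variance = 0.6672² = 0.4452 ≈ 0.445.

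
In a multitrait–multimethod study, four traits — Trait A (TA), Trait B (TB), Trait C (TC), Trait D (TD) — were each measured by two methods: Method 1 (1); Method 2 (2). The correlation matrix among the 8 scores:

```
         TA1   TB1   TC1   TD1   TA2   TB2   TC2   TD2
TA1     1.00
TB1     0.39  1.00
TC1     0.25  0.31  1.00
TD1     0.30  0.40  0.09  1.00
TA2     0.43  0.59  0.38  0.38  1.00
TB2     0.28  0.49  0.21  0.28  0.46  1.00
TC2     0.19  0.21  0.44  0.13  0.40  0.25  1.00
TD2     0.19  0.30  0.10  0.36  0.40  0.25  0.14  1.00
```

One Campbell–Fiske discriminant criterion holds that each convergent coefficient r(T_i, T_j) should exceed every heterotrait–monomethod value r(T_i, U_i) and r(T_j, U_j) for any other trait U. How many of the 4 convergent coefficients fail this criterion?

2

Each convergent coefficient versus the relevant comparison correlations:
TA (methods 1·2): 0.43 vs {0.39, 0.46, 0.25, 0.40, 0.30, 0.40} → fail.
TB (methods 1·2): 0.49 vs {0.39, 0.46, 0.31, 0.25, 0.40, 0.25} → pass.
TC (methods 1·2): 0.44 vs {0.25, 0.40, 0.31, 0.25, 0.09, 0.14} → pass.
TD (methods 1·2): 0.36 vs {0.30, 0.40, 0.40, 0.25, 0.09, 0.14} → fail.
2 of 4 fail.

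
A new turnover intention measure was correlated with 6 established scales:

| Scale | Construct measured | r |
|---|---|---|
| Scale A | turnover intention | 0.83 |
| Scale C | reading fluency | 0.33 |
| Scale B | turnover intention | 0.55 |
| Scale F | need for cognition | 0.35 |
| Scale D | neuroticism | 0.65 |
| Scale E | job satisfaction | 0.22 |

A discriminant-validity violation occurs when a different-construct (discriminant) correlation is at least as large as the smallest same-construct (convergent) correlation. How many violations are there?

1

Convergent (same construct = turnover intention): Scale A, Scale B.
Smallest convergent = 0.55. Discriminant values: 0.33, 0.35, 0.65, 0.22; count ≥ 0.55 → 1.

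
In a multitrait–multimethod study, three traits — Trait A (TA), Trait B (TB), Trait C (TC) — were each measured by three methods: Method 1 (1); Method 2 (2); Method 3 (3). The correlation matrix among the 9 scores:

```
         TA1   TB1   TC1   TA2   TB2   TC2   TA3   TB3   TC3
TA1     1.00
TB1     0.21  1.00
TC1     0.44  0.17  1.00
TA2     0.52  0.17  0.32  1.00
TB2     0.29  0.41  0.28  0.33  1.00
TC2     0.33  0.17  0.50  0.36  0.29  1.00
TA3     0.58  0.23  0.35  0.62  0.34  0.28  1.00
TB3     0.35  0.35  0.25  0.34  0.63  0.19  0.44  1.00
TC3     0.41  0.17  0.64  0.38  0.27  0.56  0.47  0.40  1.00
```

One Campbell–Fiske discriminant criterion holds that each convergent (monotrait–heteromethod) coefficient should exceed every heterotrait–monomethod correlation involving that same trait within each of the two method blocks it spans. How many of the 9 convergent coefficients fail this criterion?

1

Each convergent coefficient versus the relevant comparison correlations:
TA (methods 1·2): 0.52 vs {0.21, 0.33, 0.44, 0.36} → pass.
TA (methods 1·3): 0.58 vs {0.21, 0.44, 0.44, 0.47} → pass.
TA (methods 2·3): 0.62 vs {0.33, 0.44, 0.36, 0.47} → pass.
TB (methods 1·2): 0.41 vs {0.21, 0.33, 0.17, 0.29} → pass.
TB (methods 1·3): 0.35 vs {0.21, 0.44, 0.17, 0.40} → fail.
TB (methods 2·3): 0.63 vs {0.33, 0.44, 0.29, 0.40} → pass.
TC (methods 1·2): 0.50 vs {0.44, 0.36, 0.17, 0.29} → pass.
TC (methods 1·3): 0.64 vs {0.44, 0.47, 0.17, 0.40} → pass.
TC (methods 2·3): 0.56 vs {0.36, 0.47, 0.29, 0.40} → pass.
1 of 9 fail.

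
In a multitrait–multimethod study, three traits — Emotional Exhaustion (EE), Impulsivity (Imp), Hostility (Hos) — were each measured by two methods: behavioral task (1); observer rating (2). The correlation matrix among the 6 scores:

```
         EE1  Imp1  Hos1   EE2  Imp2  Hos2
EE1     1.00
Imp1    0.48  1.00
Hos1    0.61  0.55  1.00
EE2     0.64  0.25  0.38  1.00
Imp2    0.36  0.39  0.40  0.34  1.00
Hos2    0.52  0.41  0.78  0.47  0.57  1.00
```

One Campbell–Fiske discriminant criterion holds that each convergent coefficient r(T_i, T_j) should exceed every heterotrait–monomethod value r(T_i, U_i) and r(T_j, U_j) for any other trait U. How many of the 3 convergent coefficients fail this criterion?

1

Each convergent coefficient versus the relevant comparison correlations:
EE (methods 1·2): 0.64 vs {0.48, 0.34, 0.61, 0.47} → pass.
Imp (methods 1·2): 0.39 vs {0.48, 0.34, 0.55, 0.57} → fail.
Hos (methods 1·2): 0.78 vs {0.61, 0.47, 0.55, 0.57} → pass.
1 of 3 fail.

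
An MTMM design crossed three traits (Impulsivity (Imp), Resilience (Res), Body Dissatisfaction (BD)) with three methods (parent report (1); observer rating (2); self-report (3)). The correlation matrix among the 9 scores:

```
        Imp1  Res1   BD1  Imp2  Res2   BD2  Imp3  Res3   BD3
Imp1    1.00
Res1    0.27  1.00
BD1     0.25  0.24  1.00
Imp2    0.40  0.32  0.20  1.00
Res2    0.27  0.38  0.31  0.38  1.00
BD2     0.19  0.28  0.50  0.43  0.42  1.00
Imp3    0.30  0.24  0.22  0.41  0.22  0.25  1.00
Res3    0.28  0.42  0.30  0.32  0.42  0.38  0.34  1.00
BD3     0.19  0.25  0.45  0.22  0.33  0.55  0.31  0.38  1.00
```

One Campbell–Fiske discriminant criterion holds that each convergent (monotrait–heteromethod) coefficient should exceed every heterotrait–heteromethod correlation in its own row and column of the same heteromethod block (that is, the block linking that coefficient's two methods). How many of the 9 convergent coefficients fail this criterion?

0

Each convergent coefficient versus the relevant comparison correlations:
Imp (methods 1·2): 0.40 vs {0.27, 0.32, 0.19, 0.20} → pass.
Imp (methods 1·3): 0.30 vs {0.28, 0.24, 0.19, 0.22} → pass.
Imp (methods 2·3): 0.41 vs {0.32, 0.22, 0.22, 0.25} → pass.
Res (methods 1·2): 0.38 vs {0.32, 0.27, 0.28, 0.31} → pass.
Res (methods 1·3): 0.42 vs {0.24, 0.28, 0.25, 0.30} → pass.
Res (methods 2·3): 0.42 vs {0.22, 0.32, 0.33, 0.38} → pass.
BD (methods 1·2): 0.50 vs {0.20, 0.19, 0.31, 0.28} → pass.
BD (methods 1·3): 0.45 vs {0.22, 0.19, 0.30, 0.25} → pass.
BD (methods 2·3): 0.55 vs {0.25, 0.22, 0.38, 0.33} → pass.
0 of 9 fail.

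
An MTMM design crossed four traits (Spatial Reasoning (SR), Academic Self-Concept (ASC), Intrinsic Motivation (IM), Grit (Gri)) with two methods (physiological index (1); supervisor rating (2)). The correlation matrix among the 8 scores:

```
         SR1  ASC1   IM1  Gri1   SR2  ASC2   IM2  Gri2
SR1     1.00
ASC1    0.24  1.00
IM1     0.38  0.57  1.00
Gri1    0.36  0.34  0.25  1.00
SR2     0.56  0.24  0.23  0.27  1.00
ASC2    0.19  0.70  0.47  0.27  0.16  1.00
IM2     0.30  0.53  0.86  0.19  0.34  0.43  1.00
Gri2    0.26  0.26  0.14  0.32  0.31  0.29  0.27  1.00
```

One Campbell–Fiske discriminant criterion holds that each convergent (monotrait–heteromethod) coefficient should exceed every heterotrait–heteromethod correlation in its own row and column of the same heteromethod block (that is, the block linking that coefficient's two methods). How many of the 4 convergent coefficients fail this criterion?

0

Each convergent coefficient versus the relevant comparison correlations:
SR (methods 1·2): 0.56 vs {0.19, 0.24, 0.30, 0.23, 0.26, 0.27} → pass.
ASC (methods 1·2): 0.70 vs {0.24, 0.19, 0.53, 0.47, 0.26, 0.27} → pass.
IM (methods 1·2): 0.86 vs {0.23, 0.30, 0.47, 0.53, 0.14, 0.19} → pass.
Gri (methods 1·2): 0.32 vs {0.27, 0.26, 0.27, 0.26, 0.19, 0.14} → pass.
0 of 4 fail.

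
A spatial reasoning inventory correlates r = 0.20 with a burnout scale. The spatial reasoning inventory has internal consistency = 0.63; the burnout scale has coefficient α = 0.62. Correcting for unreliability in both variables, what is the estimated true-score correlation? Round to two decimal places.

0.32

r_true = r_obs / √(r_xx · r_yy) = 0.20 / √(0.63 × 0.62) = 0.20 / √0.3906 = 0.20 / 0.6250 ≈ 0.32.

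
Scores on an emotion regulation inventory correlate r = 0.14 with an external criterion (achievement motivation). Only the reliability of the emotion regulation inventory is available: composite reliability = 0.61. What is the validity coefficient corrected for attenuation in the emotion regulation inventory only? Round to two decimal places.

0.18

Single correction: r_c = r_obs / √r_xx = 0.14 / √0.61 = 0.14 / 0.7810 ≈ 0.18.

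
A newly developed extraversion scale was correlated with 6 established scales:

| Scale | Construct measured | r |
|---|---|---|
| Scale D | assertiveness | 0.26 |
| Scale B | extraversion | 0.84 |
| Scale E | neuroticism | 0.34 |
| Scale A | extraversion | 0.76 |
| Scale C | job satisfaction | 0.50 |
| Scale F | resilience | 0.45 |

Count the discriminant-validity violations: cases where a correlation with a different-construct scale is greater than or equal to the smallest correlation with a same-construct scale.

Convergent (same construct = extraversion): Scale B, Scale A.
Smallest convergent = 0.76. Discriminant values: 0.26, 0.34, 0.50, 0.45; count ≥ 0.76 → 0.

0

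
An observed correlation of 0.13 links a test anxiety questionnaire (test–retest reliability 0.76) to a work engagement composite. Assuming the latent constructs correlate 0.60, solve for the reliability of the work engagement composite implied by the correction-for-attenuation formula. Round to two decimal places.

0.06

r_true = r_obs / √(r_xx · r_yy) ⇒ 0.60 = 0.13 / √(0.76 · r_yy).
√(0.76 · r_yy) = 0.13 / 0.60 = 0.2167; 0.76 · r_yy = 0.0470; r_yy = 0.0470 / 0.76 ≈ 0.06.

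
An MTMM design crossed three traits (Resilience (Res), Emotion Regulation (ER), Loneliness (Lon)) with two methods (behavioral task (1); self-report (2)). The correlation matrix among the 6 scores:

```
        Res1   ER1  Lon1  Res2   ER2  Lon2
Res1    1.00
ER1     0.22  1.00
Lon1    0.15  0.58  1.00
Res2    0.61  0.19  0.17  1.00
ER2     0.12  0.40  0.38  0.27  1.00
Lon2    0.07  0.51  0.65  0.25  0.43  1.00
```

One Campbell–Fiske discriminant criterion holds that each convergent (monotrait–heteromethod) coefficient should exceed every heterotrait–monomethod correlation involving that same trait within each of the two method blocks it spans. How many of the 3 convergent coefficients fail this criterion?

1

Checking each validity diagonal entry against its comparison values:
Res (methods 1·2): 0.61 vs {0.22, 0.27, 0.15, 0.25} → pass.
ER (methods 1·2): 0.40 vs {0.22, 0.27, 0.58, 0.43} → fail.
Lon (methods 1·2): 0.65 vs {0.15, 0.25, 0.58, 0.43} → pass.
1 of 3 fail.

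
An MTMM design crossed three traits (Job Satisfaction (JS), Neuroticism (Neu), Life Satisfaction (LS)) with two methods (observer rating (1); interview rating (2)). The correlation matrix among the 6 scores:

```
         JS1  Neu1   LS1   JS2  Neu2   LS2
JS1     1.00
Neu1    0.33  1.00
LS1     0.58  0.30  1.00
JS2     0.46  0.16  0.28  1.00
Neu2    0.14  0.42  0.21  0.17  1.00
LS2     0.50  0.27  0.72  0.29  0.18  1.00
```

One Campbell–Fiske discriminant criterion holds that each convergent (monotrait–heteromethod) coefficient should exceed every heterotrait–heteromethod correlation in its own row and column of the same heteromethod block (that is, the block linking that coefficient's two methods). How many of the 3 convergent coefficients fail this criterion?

Convergent coefficients and their comparison sets:
JS (methods 1·2): 0.46 vs {0.14, 0.16, 0.50, 0.28} → fail.
Neu (methods 1·2): 0.42 vs {0.16, 0.14, 0.27, 0.21} → pass.
LS (methods 1·2): 0.72 vs {0.28, 0.50, 0.21, 0.27} → pass.
1 of 3 fail.

1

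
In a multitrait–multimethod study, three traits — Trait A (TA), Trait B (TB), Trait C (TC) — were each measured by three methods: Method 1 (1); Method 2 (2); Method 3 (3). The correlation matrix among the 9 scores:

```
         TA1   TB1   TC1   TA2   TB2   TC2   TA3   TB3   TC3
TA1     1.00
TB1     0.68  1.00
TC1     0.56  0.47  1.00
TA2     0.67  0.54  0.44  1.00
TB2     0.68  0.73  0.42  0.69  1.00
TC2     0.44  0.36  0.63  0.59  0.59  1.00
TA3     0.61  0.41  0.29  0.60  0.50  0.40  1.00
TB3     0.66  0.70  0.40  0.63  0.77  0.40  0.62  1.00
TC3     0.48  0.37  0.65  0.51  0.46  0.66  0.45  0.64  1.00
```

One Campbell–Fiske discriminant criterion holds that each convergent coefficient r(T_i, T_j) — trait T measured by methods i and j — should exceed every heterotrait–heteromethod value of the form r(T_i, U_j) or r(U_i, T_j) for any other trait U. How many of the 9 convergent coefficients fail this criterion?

3

Each convergent coefficient versus the relevant comparison correlations:
TA (methods 1·2): 0.67 vs {0.68, 0.54, 0.44, 0.44} → fail.
TA (methods 1·3): 0.61 vs {0.66, 0.41, 0.48, 0.29} → fail.
TA (methods 2·3): 0.60 vs {0.63, 0.50, 0.51, 0.40} → fail.
TB (methods 1·2): 0.73 vs {0.54, 0.68, 0.36, 0.42} → pass.
TB (methods 1·3): 0.70 vs {0.41, 0.66, 0.37, 0.40} → pass.
TB (methods 2·3): 0.77 vs {0.50, 0.63, 0.46, 0.40} → pass.
TC (methods 1·2): 0.63 vs {0.44, 0.44, 0.42, 0.36} → pass.
TC (methods 1·3): 0.65 vs {0.29, 0.48, 0.40, 0.37} → pass.
TC (methods 2·3): 0.66 vs {0.40, 0.51, 0.40, 0.46} → pass.
3 of 9 fail.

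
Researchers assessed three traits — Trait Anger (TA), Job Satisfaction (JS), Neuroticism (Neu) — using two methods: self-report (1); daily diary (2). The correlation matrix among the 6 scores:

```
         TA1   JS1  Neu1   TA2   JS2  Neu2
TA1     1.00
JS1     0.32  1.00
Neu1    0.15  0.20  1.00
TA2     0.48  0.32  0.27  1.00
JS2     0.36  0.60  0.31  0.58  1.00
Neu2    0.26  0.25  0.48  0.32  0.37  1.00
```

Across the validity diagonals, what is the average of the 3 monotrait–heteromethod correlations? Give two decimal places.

0.52

Convergent values: 0.48, 0.60, 0.48; mean = 1.56/3 = 0.52.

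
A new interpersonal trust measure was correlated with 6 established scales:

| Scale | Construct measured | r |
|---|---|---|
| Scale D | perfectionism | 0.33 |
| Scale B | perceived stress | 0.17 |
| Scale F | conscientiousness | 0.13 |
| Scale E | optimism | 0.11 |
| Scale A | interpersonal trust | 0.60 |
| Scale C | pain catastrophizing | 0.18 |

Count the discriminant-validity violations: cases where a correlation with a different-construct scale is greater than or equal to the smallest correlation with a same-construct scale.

Convergent (same construct = interpersonal trust): Scale A.
Smallest convergent = 0.60. Discriminant values: 0.33, 0.17, 0.13, 0.11, 0.18; count ≥ 0.60 → 0.

0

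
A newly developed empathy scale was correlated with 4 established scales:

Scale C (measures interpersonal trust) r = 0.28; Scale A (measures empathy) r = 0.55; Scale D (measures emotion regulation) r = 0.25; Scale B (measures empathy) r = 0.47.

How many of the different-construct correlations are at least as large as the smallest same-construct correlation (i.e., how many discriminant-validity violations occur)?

Convergent (same construct = empathy): Scale A, Scale B.
Smallest convergent = 0.47. Discriminant values: 0.28, 0.25; count ≥ 0.47 → 0.

0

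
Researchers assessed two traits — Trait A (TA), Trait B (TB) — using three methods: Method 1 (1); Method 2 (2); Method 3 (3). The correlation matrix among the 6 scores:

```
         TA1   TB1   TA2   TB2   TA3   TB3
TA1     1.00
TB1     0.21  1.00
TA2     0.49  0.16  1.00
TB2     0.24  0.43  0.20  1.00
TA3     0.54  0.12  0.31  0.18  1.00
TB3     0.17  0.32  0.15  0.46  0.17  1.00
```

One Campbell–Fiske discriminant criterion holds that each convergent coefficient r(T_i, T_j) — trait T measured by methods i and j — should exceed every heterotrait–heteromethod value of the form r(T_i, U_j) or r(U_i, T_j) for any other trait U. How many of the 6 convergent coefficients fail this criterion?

Each convergent coefficient versus the relevant comparison correlations:
TA (methods 1·2): 0.49 vs {0.24, 0.16} → pass.
TA (methods 1·3): 0.54 vs {0.17, 0.12} → pass.
TA (methods 2·3): 0.31 vs {0.15, 0.18} → pass.
TB (methods 1·2): 0.43 vs {0.16, 0.24} → pass.
TB (methods 1·3): 0.32 vs {0.12, 0.17} → pass.
TB (methods 2·3): 0.46 vs {0.18, 0.15} → pass.
0 of 6 fail.

0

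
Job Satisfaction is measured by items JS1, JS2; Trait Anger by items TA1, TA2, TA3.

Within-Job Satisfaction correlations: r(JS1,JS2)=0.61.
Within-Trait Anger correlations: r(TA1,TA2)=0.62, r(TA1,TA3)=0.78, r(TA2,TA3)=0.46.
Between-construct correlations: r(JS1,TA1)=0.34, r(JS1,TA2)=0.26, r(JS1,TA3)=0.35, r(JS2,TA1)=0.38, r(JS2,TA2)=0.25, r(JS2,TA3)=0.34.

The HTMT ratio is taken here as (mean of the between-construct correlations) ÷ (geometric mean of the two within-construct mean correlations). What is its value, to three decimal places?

Mean between = 1.92/6 = 0.3200.
Mean within-JS = 0.61/1 = 0.6100; mean within-TA = 1.86/3 = 0.6200.
Geometric mean = √(0.6100 × 0.6200) = 0.6150.
HTMT = 0.3200 / 0.6150 = 0.520.

0.520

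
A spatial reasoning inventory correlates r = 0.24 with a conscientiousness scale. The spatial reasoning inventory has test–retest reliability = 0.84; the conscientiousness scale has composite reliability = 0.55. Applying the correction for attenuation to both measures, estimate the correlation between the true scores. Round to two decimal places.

0.35

r_true = r_obs / √(r_xx · r_yy) = 0.24 / √(0.84 × 0.55) = 0.24 / √0.4620 = 0.24 / 0.6797 ≈ 0.35.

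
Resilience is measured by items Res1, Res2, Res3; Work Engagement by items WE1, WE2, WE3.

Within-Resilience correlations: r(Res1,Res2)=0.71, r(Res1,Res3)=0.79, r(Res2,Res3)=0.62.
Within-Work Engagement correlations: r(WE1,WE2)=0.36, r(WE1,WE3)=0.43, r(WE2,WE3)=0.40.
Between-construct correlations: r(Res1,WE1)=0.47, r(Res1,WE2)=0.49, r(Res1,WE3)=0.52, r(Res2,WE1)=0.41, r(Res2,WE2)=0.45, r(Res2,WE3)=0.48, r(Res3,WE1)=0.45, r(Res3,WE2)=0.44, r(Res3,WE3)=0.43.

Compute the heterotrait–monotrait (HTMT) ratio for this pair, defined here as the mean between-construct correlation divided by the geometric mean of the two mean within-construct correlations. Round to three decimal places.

Between-construct mean = 4.14/9 = 0.4600.
Mean within-Res = 2.12/3 = 0.7067; mean within-WE = 1.19/3 = 0.3967.
Geometric mean = √(0.7067 × 0.3967) = 0.5295.
HTMT = 0.4600 / 0.5295 = 0.869.

0.869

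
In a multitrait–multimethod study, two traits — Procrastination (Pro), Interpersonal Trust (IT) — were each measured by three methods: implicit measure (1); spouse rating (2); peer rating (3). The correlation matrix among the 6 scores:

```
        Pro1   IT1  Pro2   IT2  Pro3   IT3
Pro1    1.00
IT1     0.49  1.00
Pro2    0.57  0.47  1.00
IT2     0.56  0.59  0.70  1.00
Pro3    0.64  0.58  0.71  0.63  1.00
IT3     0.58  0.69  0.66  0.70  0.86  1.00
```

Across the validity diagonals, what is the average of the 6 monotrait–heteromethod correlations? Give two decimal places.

0.65

Convergent values: 0.57, 0.64, 0.71, 0.59, 0.69, 0.70; mean = 3.90/6 = 0.65.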